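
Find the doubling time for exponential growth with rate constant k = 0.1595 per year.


Exponential growth: P(t) = P₀ e^(0.1595t). Set P(t)/P₀ = 2: e^(0.1595t) = 2.
Solve: t = ln(2)/0.1595 ≈ 4.35 years.


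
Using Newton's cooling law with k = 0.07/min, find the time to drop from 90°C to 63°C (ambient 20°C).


From T(t) = T_a + (T₀ - T_a)e^(-kt), set T(t) = 63:
(63 - 20) / (90 - 20) = e^(-0.07t), so t = -ln(0.614)/0.07 ≈ 7.0 minutes.


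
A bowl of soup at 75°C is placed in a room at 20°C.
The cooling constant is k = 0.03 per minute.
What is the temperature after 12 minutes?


Newton's law: dT/dt = -k(T - T_a) has solution T(t) = T_a + (T₀ - T_a)e^(-kt).
Plug in T_a = 20, T₀ = 75, k = 0.03, t = 12: T(12) = 20 + (55)e^(-0.36) ≈ 58.4°C.


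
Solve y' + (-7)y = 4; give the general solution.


P(x) = -7 ⇒ μ = e^(-7x).
(μ y)' = 4e^(-7x) ⇒ μ y = -(4/7)e^(-7x) + C.
Divide by μ: y = -4/7 + Ce^(7x).


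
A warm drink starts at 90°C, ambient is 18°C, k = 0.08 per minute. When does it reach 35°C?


From T(t) = T_a + (T₀ - T_a)e^(-kt), set T(t) = 35:
(35 - 18) / (90 - 18) = e^(-0.08t), so t = -ln(0.236)/0.08 ≈ 18.0 minutes.


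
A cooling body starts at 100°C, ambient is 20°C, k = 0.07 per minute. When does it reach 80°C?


From T(t) = T_a + (T₀ - T_a)e^(-kt), set T(t) = 80:
(80 - 20) / (100 - 20) = e^(-0.07t), so t = -ln(0.750)/0.07 ≈ 4.1 minutes.


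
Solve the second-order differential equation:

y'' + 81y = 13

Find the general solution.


Homogeneous part: r² + 81 = 0 ⇒ r = ±9i, so y_h = C₁cos(9x) + C₂sin(9x).
Try constant y_p = A; plug in: 81A = 13 ⇒ A = 13/81.
General solution: y = C₁cos(9x) + C₂sin(9x) + 13/81.


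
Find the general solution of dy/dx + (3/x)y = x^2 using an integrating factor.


P(x) = 3/x ⇒ μ = x^3.
(x^3 y)' = x^5 ⇒ x^3 y = x^6/(6) + C.
Solve for y: y = (1/6)x^3 + C/x^3.


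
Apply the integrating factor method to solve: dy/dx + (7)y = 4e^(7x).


P(x) = 7 ⇒ μ = e^(7x).
(μ y)' = 4e^(14x) ⇒ μ y = (4/14)e^(14x) + C.
Divide by μ: y = (2/7)e^(7x) + Ce^(-7x).


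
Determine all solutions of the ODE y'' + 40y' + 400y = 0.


Characteristic equation: r² + 40r + 400 = 0, i.e. (r + 20)² = 0.
Repeated root r = -20; include an x factor for the second linearly independent solution.
General solution: y = (C₁ + C₂x)e^(-20x).


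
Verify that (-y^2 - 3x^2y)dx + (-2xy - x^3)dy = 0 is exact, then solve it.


Check exactness: ∂M/∂y = -2y - 3x^2 and ∂N/∂x = -2y - 3x^2; equal, so the equation is exact.
Integrate M with respect to x (treating y as constant): ∫M dx = -xy^2 - x^3y + h(y).
Differentiate w.r.t. y and set equal to N: all terms match, so h'(y) = 0 and h is a constant absorbed into C.
General solution: -xy^2 - x^3y = C.


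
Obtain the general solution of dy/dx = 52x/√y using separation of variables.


Separate: √y dy = 52x dx.
Integrate: (2/3)y^(3/2) = 26x² + C.


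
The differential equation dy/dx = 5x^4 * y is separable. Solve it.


Separate variables: dy/y = 5x^4 dx.
Integrate: ln|y| = x^5 + C₀.
Exponentiate: y = Ce^(x^5).


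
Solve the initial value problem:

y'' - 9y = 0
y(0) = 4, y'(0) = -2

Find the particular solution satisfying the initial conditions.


Characteristic roots of r² - 9 = 0 are -3, 3.
General solution y = c₁ e^(-3x) + c₂ e^(3x).
Apply y(0) = 4: c₁ + c₂ = 4. Apply y'(0) = -2: -3 c₁ + 3 c₂ = -2.
Solve: c₁ = 7/3, c₂ = 5/3.
Particular solution: y = (7/3)e^(-3x) + (5/3)e^(3x).


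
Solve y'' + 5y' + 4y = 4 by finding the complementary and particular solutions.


Characteristic roots of r² + 5r + 4 = 0 are -4, -1.
y_h = C₁e^(-4x) + C₂e^(-x).
Constant forcing; try y_p = A. Then 4A = 4 ⇒ A = 1.
General solution: y = C₁e^(-4x) + C₂e^(-x) + 1.


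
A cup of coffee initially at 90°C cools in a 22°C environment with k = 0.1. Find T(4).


Newton's law: dT/dt = -k(T - T_a) has solution T(t) = T_a + (T₀ - T_a)e^(-kt).
Plug in T_a = 22, T₀ = 90, k = 0.1, t = 4: T(4) = 22 + (68)e^(-0.40) ≈ 67.6°C.


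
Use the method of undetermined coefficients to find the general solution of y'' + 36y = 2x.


Homogeneous: r² + 36 = 0 ⇒ r = ±6i, y_h = C₁cos(6x) + C₂sin(6x).
Polynomial forcing; try y_p = Ax + B. Then y_p'' + 36 y_p = 36(Ax + B) = 2x, so B = 0 and A = 1/18.
General solution: y = C₁cos(6x) + C₂sin(6x) + (1/18)x.


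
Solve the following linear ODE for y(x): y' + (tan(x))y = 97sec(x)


P(x) = tan(x) ⇒ μ = e^(∫tan(x)dx) = sec(x).
(sec(x) y)' = 97sec²(x) ⇒ sec(x) y = 97tan(x) + C.
Multiply by cos(x): y = 97sin(x) + C·cos(x).


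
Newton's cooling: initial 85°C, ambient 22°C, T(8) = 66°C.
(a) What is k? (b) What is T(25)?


Newton's law: T(t) = T_a + (T₀ - T_a)e^(-kt).
(a) Use T(8) = 66: (66 - 22)/(85 - 22) = e^(-k·8), so k = -ln(0.698)/8 ≈ 0.0449.
(b) Apply k to t = 25: T(25) = 22 + (63)e^(-1.122) ≈ 42.5°C.


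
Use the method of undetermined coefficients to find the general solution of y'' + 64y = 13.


Homogeneous part: r² + 64 = 0 ⇒ r = ±8i, so y_h = C₁cos(8x) + C₂sin(8x).
Try constant y_p = A; plug in: 64A = 13 ⇒ A = 13/64.
General solution: y = C₁cos(8x) + C₂sin(8x) + 13/64.


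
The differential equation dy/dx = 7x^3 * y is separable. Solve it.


Separate variables: dy/y = 7x^3 dx.
Integrate: ln|y| = (7/4)x^4 + C₀.
Exponentiate: y = Ce^((7/4)x^4).


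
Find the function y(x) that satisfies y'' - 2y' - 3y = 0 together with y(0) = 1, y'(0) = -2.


Characteristic roots of r² - 2r - 3 = 0 are 3, -1.
General solution y = c₁ e^(3x) + c₂ e^(-x).
Apply y(0) = 1: c₁ + c₂ = 1. Apply y'(0) = -2: 3 c₁ - 1 c₂ = -2.
Solve: c₁ = -1/4, c₂ = 5/4.
Particular solution: y = -(1/4)e^(3x) + (5/4)e^(-x).


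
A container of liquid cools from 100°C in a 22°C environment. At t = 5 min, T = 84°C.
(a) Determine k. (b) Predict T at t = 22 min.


Newton's law: T(t) = T_a + (T₀ - T_a)e^(-kt).
(a) Use T(5) = 84: (84 - 22)/(100 - 22) = e^(-k·5), so k = -ln(0.795)/5 ≈ 0.0459.
(b) Apply k to t = 22: T(22) = 22 + (78)e^(-1.010) ≈ 50.4°C.


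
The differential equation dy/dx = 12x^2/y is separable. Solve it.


Separate variables: y dy = 12x^2 dx.
Integrate both sides: y²/2 = 4x^3 + C₀.
Multiply by 2: y² = 8x^3 + C.


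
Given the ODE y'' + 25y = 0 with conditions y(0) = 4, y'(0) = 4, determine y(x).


Characteristic roots of r² + 25 = 0 are ±5i, so y = C₁cos(5x) + C₂sin(5x).
Apply y(0) = 4: C₁ = 4. Differentiate and apply y'(0) = 4: 5·C₂ = 4, so C₂ = 4/5.
Particular solution: y = 4cos(5x) + (4/5)sin(5x).


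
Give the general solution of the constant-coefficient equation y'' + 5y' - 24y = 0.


Characteristic equation: r² + 5r - 24 = 0.
Factor: (r - 3)(r + 8) = 0 ⇒ r = 3, -8 (distinct real).
General solution: y = C₁e^(3x) + C₂e^(-8x).


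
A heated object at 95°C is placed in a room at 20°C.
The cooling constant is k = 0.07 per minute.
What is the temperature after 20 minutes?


Newton's law: dT/dt = -k(T - T_a) has solution T(t) = T_a + (T₀ - T_a)e^(-kt).
Plug in T_a = 20, T₀ = 95, k = 0.07, t = 20: T(20) = 20 + (75)e^(-1.40) ≈ 38.5°C.


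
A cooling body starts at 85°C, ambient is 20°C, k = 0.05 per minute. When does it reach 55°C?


From T(t) = T_a + (T₀ - T_a)e^(-kt), set T(t) = 55:
(55 - 20) / (85 - 20) = e^(-0.05t), so t = -ln(0.538)/0.05 ≈ 12.4 minutes.


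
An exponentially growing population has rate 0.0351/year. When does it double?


Exponential growth: P(t) = P₀ e^(0.0351t). Set P(t)/P₀ = 2: e^(0.0351t) = 2.
Solve: t = ln(2)/0.0351 ≈ 19.75 years.


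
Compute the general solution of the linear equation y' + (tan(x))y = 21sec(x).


P(x) = tan(x) ⇒ μ = e^(∫tan(x)dx) = sec(x).
(sec(x) y)' = 21sec²(x) ⇒ sec(x) y = 21tan(x) + C.
Multiply by cos(x): y = 21sin(x) + C·cos(x).


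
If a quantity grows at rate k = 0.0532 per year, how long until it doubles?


Exponential growth: P(t) = P₀ e^(0.0532t). Set P(t)/P₀ = 2: e^(0.0532t) = 2.
Solve: t = ln(2)/0.0532 ≈ 13.03 years.


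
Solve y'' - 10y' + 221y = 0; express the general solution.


Characteristic equation: r² - 10r + 221 = 0.
Discriminant is negative; roots r = 5 ± 14i (complex conjugate pair).
General solution uses e^(α x)(C₁ cos(β x) + C₂ sin(β x)): y = e^(5x)(C₁cos(14x) + C₂sin(14x)).


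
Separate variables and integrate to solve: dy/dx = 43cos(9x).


g(y) = 1, so integrate directly: y = ∫ 43cos(9x) dx = (43/9)sin(9x) + C.


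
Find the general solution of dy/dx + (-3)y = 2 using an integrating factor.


P(x) = -3 ⇒ μ = e^(-3x).
(μ y)' = 2e^(-3x) ⇒ μ y = -(2/3)e^(-3x) + C.
Divide by μ: y = -2/3 + Ce^(3x).


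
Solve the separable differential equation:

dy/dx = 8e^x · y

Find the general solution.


Separate variables: dy/y = 8e^x dx.
Integrate: ln|y| = 8e^x + C₀.
Exponentiate: y = Ce^(8e^x).


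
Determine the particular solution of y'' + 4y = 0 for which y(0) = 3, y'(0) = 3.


Characteristic roots of r² + 4 = 0 are ±2i, so y = C₁cos(2x) + C₂sin(2x).
Apply y(0) = 3: C₁ = 3. Differentiate and apply y'(0) = 3: 2·C₂ = 3, so C₂ = 3/2.
Particular solution: y = 3cos(2x) + (3/2)sin(2x).


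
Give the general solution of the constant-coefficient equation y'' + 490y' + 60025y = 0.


Characteristic equation: r² + 490r + 60025 = 0, i.e. (r + 245)² = 0.
Repeated root r = -245; include an x factor for the second linearly independent solution.
General solution: y = (C₁ + C₂x)e^(-245x).


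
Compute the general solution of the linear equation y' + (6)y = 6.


P(x) = 6, Q(x) = 6; integrating factor μ = e^(6x).
(μ y)' = 6e^(6x) ⇒ μ y = e^(6x) + C.
Divide by μ: y = 1 + Ce^(-6x).


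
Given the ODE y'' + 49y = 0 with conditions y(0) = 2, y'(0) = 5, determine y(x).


Characteristic roots of r² + 49 = 0 are ±7i, so y = C₁cos(7x) + C₂sin(7x).
Apply y(0) = 2: C₁ = 2. Differentiate and apply y'(0) = 5: 7·C₂ = 5, so C₂ = 5/7.
Particular solution: y = 2cos(7x) + (5/7)sin(7x).


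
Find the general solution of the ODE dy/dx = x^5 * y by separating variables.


Separate variables: dy/y = x^5 dx.
Integrate: ln|y| = (1/6)x^6 + C₀.
Exponentiate: y = Ce^((1/6)x^6).


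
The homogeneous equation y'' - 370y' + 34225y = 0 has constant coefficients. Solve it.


Characteristic equation: r² - 370r + 34225 = 0, i.e. (r - 185)² = 0.
Repeated root r = 185; include an x factor for the second linearly independent solution.
General solution: y = (C₁ + C₂x)e^(185x).


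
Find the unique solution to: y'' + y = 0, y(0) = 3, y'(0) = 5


Characteristic roots of r² + 1 = 0 are ±1i, so y = C₁cos(x) + C₂sin(x).
Apply y(0) = 3: C₁ = 3. Differentiate and apply y'(0) = 5: 1·C₂ = 5, so C₂ = 5.
Particular solution: y = 3cos(x) + 5sin(x).


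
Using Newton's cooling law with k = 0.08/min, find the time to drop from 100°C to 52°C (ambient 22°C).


From T(t) = T_a + (T₀ - T_a)e^(-kt), set T(t) = 52:
(52 - 22) / (100 - 22) = e^(-0.08t), so t = -ln(0.385)/0.08 ≈ 11.9 minutes.


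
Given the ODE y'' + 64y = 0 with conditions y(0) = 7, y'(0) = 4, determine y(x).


Characteristic roots of r² + 64 = 0 are ±8i, so y = C₁cos(8x) + C₂sin(8x).
Apply y(0) = 7: C₁ = 7. Differentiate and apply y'(0) = 4: 8·C₂ = 4, so C₂ = 1/2.
Particular solution: y = 7cos(8x) + (1/2)sin(8x).


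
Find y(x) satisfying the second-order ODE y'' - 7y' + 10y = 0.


Characteristic equation: r² - 7r + 10 = 0.
Factor: (r - 5)(r - 2) = 0 ⇒ r = 5, 2 (distinct real).
General solution: y = C₁e^(5x) + C₂e^(2x).


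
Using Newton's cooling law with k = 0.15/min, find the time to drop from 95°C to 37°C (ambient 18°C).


From T(t) = T_a + (T₀ - T_a)e^(-kt), set T(t) = 37:
(37 - 18) / (95 - 18) = e^(-0.15t), so t = -ln(0.247)/0.15 ≈ 9.3 minutes.


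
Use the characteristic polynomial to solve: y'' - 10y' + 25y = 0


Characteristic equation: r² - 10r + 25 = 0, i.e. (r - 5)² = 0.
Repeated root r = 5; include an x factor for the second linearly independent solution.
General solution: y = (C₁ + C₂x)e^(5x).


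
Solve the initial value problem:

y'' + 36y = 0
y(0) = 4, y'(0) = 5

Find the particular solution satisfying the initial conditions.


Characteristic roots of r² + 36 = 0 are ±6i, so y = C₁cos(6x) + C₂sin(6x).
Apply y(0) = 4: C₁ = 4. Differentiate and apply y'(0) = 5: 6·C₂ = 5, so C₂ = 5/6.
Particular solution: y = 4cos(6x) + (5/6)sin(6x).


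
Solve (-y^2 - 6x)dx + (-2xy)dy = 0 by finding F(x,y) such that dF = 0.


Check exactness: ∂M/∂y = -2y and ∂N/∂x = -2y; equal, so the equation is exact.
Integrate M with respect to x (treating y as constant): ∫M dx = -xy^2 - 3x^2 + h(y).
Differentiate w.r.t. y and set equal to N: all terms match, so h'(y) = 0 and h is a constant absorbed into C.
General solution: -xy^2 - 3x^2 = C.


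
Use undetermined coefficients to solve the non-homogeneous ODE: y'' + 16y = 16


Homogeneous part: r² + 16 = 0 ⇒ r = ±4i, so y_h = C₁cos(4x) + C₂sin(4x).
Try constant y_p = A; plug in: 16A = 16 ⇒ A = 1.
General solution: y = C₁cos(4x) + C₂sin(4x) + 1.


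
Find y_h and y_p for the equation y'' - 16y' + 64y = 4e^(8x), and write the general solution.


Characteristic polynomial (r - 8)² = 0; repeated root r = 8.
y_h = (C₁ + C₂x)e^(8x). Forcing matches the repeated root (resonance), so try y_p = Ax² e^(8x).
Substitute and solve for A: 2A = 4, so A = 2.
General solution: y = (C₁ + C₂x + 2x²)e^(8x).


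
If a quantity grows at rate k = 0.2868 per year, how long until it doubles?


Exponential growth: P(t) = P₀ e^(0.2868t). Set P(t)/P₀ = 2: e^(0.2868t) = 2.
Solve: t = ln(2)/0.2868 ≈ 2.42 years.


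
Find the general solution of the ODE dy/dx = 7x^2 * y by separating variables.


Separate variables: dy/y = 7x^2 dx.
Integrate: ln|y| = (7/3)x^3 + C₀.
Exponentiate: y = Ce^((7/3)x^3).


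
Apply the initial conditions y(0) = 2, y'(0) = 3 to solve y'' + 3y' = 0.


Characteristic roots of r² + 3r = 0 are -3, 0.
General solution y = c₁ e^(-3x) + c₂.
Apply y(0) = 2: c₁ + c₂ = 2. Apply y'(0) = 3: -3 c₁ + 0 c₂ = 3.
Solve: c₁ = -1, c₂ = 3.
Particular solution: y = -e^(-3x) + 3.


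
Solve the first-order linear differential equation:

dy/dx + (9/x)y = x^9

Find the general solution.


P(x) = 9/x ⇒ μ = x^9.
(x^9 y)' = x^9·x^9 = x^18.
Integrate: x^9 y = x^19/(19) + C.
Solve for y: y = (1/19)x^10 + C/x^9.


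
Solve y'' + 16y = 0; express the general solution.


Characteristic equation: r² + 16 = 0.
Discriminant is negative; roots r = 0 ± 4i (complex conjugate pair).
General solution uses e^(α x)(C₁ cos(β x) + C₂ sin(β x)): y = C₁cos(4x) + C₂sin(4x).


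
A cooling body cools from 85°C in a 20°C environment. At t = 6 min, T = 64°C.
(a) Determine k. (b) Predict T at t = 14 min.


Newton's law: T(t) = T_a + (T₀ - T_a)e^(-kt).
(a) Use T(6) = 64: (64 - 20)/(85 - 20) = e^(-k·6), so k = -ln(0.677)/6 ≈ 0.0650.
(b) Apply k to t = 14: T(14) = 20 + (65)e^(-0.910) ≈ 46.2°C.


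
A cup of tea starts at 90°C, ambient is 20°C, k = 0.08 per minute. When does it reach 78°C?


From T(t) = T_a + (T₀ - T_a)e^(-kt), set T(t) = 78:
(78 - 20) / (90 - 20) = e^(-0.08t), so t = -ln(0.829)/0.08 ≈ 2.4 minutes.


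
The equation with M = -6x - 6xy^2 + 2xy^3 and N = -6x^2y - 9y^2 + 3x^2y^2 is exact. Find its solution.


Check exactness: ∂M/∂y = -12xy + 6xy^2 and ∂N/∂x = -12xy + 6xy^2; equal, so the equation is exact.
Integrate M with respect to x (treating y as constant): ∫M dx = -3x^2 - 3x^2y^2 + x^2y^3 + h(y).
Differentiate w.r.t. y and set equal to N: the x-dependent terms already match, leaving h'(y) = -9y^2. Integrate: h(y) = -3y^3.
So F(x,y) = -3x^2 - 3x^2y^2 - 3y^3 + x^2y^3.
General solution: -3x^2 - 3x^2y^2 - 3y^3 + x^2y^3 = C.


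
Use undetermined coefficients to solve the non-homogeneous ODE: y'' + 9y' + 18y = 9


Characteristic roots of r² + 9r + 18 = 0 are -3, -6.
y_h = C₁e^(-3x) + C₂e^(-6x).
Constant forcing; try y_p = A. Then 18A = 9 ⇒ A = 1/2.
General solution: y = C₁e^(-3x) + C₂e^(-6x) + 1/2.


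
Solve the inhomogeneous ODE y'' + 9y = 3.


Homogeneous part: r² + 9 = 0 ⇒ r = ±3i, so y_h = C₁cos(3x) + C₂sin(3x).
Try constant y_p = A; plug in: 9A = 3 ⇒ A = 1/3.
General solution: y = C₁cos(3x) + C₂sin(3x) + 1/3.


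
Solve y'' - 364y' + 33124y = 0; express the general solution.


Characteristic equation: r² - 364r + 33124 = 0, i.e. (r - 182)² = 0.
Repeated root r = 182; include an x factor for the second linearly independent solution.
General solution: y = (C₁ + C₂x)e^(182x).


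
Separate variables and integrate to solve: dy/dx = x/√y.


Separate: √y dy = x dx.
Integrate: (2/3)y^(3/2) = (1/2)x² + C.


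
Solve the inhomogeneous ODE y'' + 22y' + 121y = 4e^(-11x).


Characteristic polynomial (r + 11)² = 0; repeated root r = -11.
y_h = (C₁ + C₂x)e^(-11x). Forcing matches the repeated root (resonance), so try y_p = Ax² e^(-11x).
Substitute and solve for A: 2A = 4, so A = 2.
General solution: y = (C₁ + C₂x + 2x²)e^(-11x).


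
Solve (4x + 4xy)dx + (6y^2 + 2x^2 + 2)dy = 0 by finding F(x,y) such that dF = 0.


Check exactness: ∂M/∂y = 4x and ∂N/∂x = 4x; equal, so the equation is exact.
Integrate M with respect to x (treating y as constant): ∫M dx = 2x^2 + 2x^2y + h(y).
Differentiate w.r.t. y and set equal to N: the x-dependent terms already match, leaving h'(y) = 6y^2 + 2. Integrate: h(y) = 2y^3 + 2y.
So F(x,y) = 2x^2 + 2y^3 + 2x^2y + 2y.
General solution: 2x^2 + 2y^3 + 2x^2y + 2y = C.


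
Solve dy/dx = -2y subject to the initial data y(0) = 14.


General solution of y' = -2y is y = Ce^(-2x).
Apply y(0) = 14: C = 14.
Particular solution: y = 14e^(-2x).


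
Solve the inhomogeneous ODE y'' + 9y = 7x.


Homogeneous: r² + 9 = 0 ⇒ r = ±3i, y_h = C₁cos(3x) + C₂sin(3x).
Polynomial forcing; try y_p = Ax + B. Then y_p'' + 9 y_p = 9(Ax + B) = 7x, so B = 0 and A = 7/9.
General solution: y = C₁cos(3x) + C₂sin(3x) + (7/9)x.


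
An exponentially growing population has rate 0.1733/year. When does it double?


Exponential growth: P(t) = P₀ e^(0.1733t). Set P(t)/P₀ = 2: e^(0.1733t) = 2.
Solve: t = ln(2)/0.1733 ≈ 4.00 years.


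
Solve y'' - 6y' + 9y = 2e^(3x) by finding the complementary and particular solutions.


Characteristic polynomial (r - 3)² = 0; repeated root r = 3.
y_h = (C₁ + C₂x)e^(3x). Forcing matches the repeated root (resonance), so try y_p = Ax² e^(3x).
Substitute and solve for A: 2A = 2, so A = 1.
General solution: y = (C₁ + C₂x + x²)e^(3x).


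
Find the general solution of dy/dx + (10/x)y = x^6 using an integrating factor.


P(x) = 10/x ⇒ μ = x^10.
(x^10 y)' = x^16 ⇒ x^10 y = x^17/(17) + C.
Solve for y: y = (1/17)x^7 + C/x^10.


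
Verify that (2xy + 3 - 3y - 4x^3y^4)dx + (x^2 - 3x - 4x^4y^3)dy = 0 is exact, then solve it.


Check exactness: ∂M/∂y = 2x - 3 - 16x^3y^3 and ∂N/∂x = 2x - 3 - 16x^3y^3; equal, so the equation is exact.
Integrate M with respect to x (treating y as constant): ∫M dx = x^2y + 3x - 3xy - x^4y^4 + h(y).
Differentiate w.r.t. y and set equal to N: all terms match, so h'(y) = 0 and h is a constant absorbed into C.
General solution: x^2y + 3x - 3xy - x^4y^4 = C.


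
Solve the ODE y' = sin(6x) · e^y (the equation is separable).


Separate: e^(-y) dy = sin(6x) dx.
Integrate: -e^(-y) = -(1/6)cos(6x) + C₀.
Rearrange: e^(-y) = (1/6)cos(6x) + C.


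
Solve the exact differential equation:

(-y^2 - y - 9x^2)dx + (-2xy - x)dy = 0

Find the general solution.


Check exactness: ∂M/∂y = -2y - 1 and ∂N/∂x = -2y - 1; equal, so the equation is exact.
Integrate M with respect to x (treating y as constant): ∫M dx = -xy^2 - xy - 3x^3 + h(y).
Differentiate w.r.t. y and set equal to N: all terms match, so h'(y) = 0 and h is a constant absorbed into C.
General solution: -xy^2 - xy - 3x^3 = C.


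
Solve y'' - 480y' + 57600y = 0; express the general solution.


Characteristic equation: r² - 480r + 57600 = 0, i.e. (r - 240)² = 0.
Repeated root r = 240; include an x factor for the second linearly independent solution.
General solution: y = (C₁ + C₂x)e^(240x).


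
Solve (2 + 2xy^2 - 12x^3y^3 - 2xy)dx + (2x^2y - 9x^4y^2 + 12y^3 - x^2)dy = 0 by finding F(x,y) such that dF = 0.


Check exactness: ∂M/∂y = 4xy - 36x^3y^2 - 2x and ∂N/∂x = 4xy - 36x^3y^2 - 2x; equal, so the equation is exact.
Integrate M with respect to x (treating y as constant): ∫M dx = 2x + x^2y^2 - 3x^4y^3 - x^2y + h(y).
Differentiate w.r.t. y and set equal to N: the x-dependent terms already match, leaving h'(y) = 12y^3. Integrate: h(y) = 3y^4.
So F(x,y) = 2x + x^2y^2 - 3x^4y^3 + 3y^4 - x^2y.
General solution: 2x + x^2y^2 - 3x^4y^3 + 3y^4 - x^2y = C.


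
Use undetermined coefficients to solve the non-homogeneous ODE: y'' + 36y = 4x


Homogeneous: r² + 36 = 0 ⇒ r = ±6i, y_h = C₁cos(6x) + C₂sin(6x).
Polynomial forcing; try y_p = Ax + B. Then y_p'' + 36 y_p = 36(Ax + B) = 4x, so B = 0 and A = 1/9.
General solution: y = C₁cos(6x) + C₂sin(6x) + (1/9)x.


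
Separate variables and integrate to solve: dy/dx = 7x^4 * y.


Separate variables: dy/y = 7x^4 dx.
Integrate: ln|y| = (7/5)x^5 + C₀.
Exponentiate: y = Ce^((7/5)x^5).


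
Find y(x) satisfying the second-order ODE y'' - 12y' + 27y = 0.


Characteristic equation: r² - 12r + 27 = 0.
Factor: (r - 3)(r - 9) = 0 ⇒ r = 3, 9 (distinct real).
General solution: y = C₁e^(3x) + C₂e^(9x).


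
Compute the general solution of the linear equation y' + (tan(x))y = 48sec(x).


P(x) = tan(x) ⇒ μ = e^(∫tan(x)dx) = sec(x).
(sec(x) y)' = 48sec²(x) ⇒ sec(x) y = 48tan(x) + C.
Multiply by cos(x): y = 48sin(x) + C·cos(x).


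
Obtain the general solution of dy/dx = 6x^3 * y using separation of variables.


Separate variables: dy/y = 6x^3 dx.
Integrate: ln|y| = (3/2)x^4 + C₀.
Exponentiate: y = Ce^((3/2)x^4).


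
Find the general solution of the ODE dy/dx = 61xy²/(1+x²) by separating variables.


Separate: dy/y² = 61x/(1+x²) dx.
Integrate LHS: ∫ dy/y² = -1/y.
Integrate RHS via u = 1+x²: (61/2)ln(1+x²) + C.
Result: -1/y = (61/2)ln(1+x²) + C.


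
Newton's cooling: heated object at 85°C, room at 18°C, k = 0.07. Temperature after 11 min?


Newton's law: dT/dt = -k(T - T_a) has solution T(t) = T_a + (T₀ - T_a)e^(-kt).
Plug in T_a = 18, T₀ = 85, k = 0.07, t = 11: T(11) = 18 + (67)e^(-0.77) ≈ 49.0°C.


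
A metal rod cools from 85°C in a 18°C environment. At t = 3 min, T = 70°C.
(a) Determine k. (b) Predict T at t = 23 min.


Newton's law: T(t) = T_a + (T₀ - T_a)e^(-kt).
(a) Use T(3) = 70: (70 - 18)/(85 - 18) = e^(-k·3), so k = -ln(0.776)/3 ≈ 0.0845.
(b) Apply k to t = 23: T(23) = 18 + (67)e^(-1.943) ≈ 27.6°C.


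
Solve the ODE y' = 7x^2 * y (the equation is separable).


Separate variables: dy/y = 7x^2 dx.
Integrate: ln|y| = (7/3)x^3 + C₀.
Exponentiate: y = Ce^((7/3)x^3).


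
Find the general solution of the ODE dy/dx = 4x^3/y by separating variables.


Separate variables: y dy = 4x^3 dx.
Integrate both sides: y²/2 = x^4 + C₀.
Multiply by 2: y² = 2x^4 + C.


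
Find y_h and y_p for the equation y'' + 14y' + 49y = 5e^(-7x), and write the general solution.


Characteristic polynomial (r + 7)² = 0; repeated root r = -7.
y_h = (C₁ + C₂x)e^(-7x). Forcing matches the repeated root (resonance), so try y_p = Ax² e^(-7x).
Substitute and solve for A: 2A = 5, so A = 5/2.
General solution: y = (C₁ + C₂x + (5/2)x²)e^(-7x).


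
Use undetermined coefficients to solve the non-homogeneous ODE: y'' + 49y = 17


Homogeneous part: r² + 49 = 0 ⇒ r = ±7i, so y_h = C₁cos(7x) + C₂sin(7x).
Try constant y_p = A; plug in: 49A = 17 ⇒ A = 17/49.
General solution: y = C₁cos(7x) + C₂sin(7x) + 17/49.


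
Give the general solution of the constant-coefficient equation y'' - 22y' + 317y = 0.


Characteristic equation: r² - 22r + 317 = 0.
Discriminant is negative; roots r = 11 ± 14i (complex conjugate pair).
General solution uses e^(α x)(C₁ cos(β x) + C₂ sin(β x)): y = e^(11x)(C₁cos(14x) + C₂sin(14x)).


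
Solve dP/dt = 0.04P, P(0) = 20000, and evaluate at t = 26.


The ODE dP/dt = 0.04P has solution P(t) = P(0)e^(0.04t).
Substitute P(0) = 20000 and t = 26: P(26) = 20000 e^(1.04) ≈ 56584.


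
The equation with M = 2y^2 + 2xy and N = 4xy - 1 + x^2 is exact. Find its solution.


Check exactness: ∂M/∂y = 4y + 2x and ∂N/∂x = 4y + 2x; equal, so the equation is exact.
Integrate M with respect to x (treating y as constant): ∫M dx = 2xy^2 + x^2y + h(y).
Differentiate w.r.t. y and set equal to N: the x-dependent terms already match, leaving h'(y) = -1. Integrate: h(y) = -y.
So F(x,y) = 2xy^2 - y + x^2y.
General solution: 2xy^2 - y + x^2y = C.


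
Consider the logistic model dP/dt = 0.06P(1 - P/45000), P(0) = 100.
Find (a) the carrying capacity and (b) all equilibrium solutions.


Logistic ODE dP/dt = 0.06P(1 - P/45000) has equilibria where dP/dt = 0, i.e. P = 0 or P = 45000.
The coefficient (1 - P/K) = 0 when P = K, identifying K = 45000 as the carrying capacity.
(a) K = 45000; (b) equilibria P = 0 and P = 45000.


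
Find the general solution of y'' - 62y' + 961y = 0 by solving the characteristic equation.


Characteristic equation: r² - 62r + 961 = 0, i.e. (r - 31)² = 0.
Repeated root r = 31; include an x factor for the second linearly independent solution.
General solution: y = (C₁ + C₂x)e^(31x).


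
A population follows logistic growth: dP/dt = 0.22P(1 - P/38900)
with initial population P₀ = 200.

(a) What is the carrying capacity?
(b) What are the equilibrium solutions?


Logistic ODE dP/dt = 0.22P(1 - P/38900) has equilibria where dP/dt = 0, i.e. P = 0 or P = 38900.
The coefficient (1 - P/K) = 0 when P = K, identifying K = 38900 as the carrying capacity.
(a) K = 38900; (b) equilibria P = 0 and P = 38900.


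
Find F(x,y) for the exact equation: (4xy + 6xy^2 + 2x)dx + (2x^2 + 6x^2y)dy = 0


Check exactness: ∂M/∂y = 4x + 12xy and ∂N/∂x = 4x + 12xy; equal, so the equation is exact.
Integrate M with respect to x (treating y as constant): ∫M dx = 2x^2y + 3x^2y^2 + x^2 + h(y).
Differentiate w.r.t. y and set equal to N: all terms match, so h'(y) = 0 and h is a constant absorbed into C.
General solution: 2x^2y + 3x^2y^2 + x^2 = C.


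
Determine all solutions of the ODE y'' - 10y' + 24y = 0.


Characteristic equation: r² - 10r + 24 = 0.
Factor: (r - 6)(r - 4) = 0 ⇒ r = 6, 4 (distinct real).
General solution: y = C₁e^(6x) + C₂e^(4x).


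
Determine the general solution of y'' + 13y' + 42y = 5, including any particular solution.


Characteristic roots of r² + 13r + 42 = 0 are -6, -7.
y_h = C₁e^(-6x) + C₂e^(-7x).
Constant forcing; try y_p = A. Then 42A = 5 ⇒ A = 5/42.
General solution: y = C₁e^(-6x) + C₂e^(-7x) + 5/42.


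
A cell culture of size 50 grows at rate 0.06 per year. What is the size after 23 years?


The ODE dP/dt = 0.06P has solution P(t) = P(0)e^(0.06t).
Substitute P(0) = 50 and t = 23: P(23) = 50 e^(1.38) ≈ 199.


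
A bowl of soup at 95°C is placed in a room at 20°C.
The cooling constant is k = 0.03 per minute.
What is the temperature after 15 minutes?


Newton's law: dT/dt = -k(T - T_a) has solution T(t) = T_a + (T₀ - T_a)e^(-kt).
Plug in T_a = 20, T₀ = 95, k = 0.03, t = 15: T(15) = 20 + (75)e^(-0.45) ≈ 67.8°C.


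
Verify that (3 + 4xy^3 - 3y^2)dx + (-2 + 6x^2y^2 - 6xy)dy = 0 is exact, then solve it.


Check exactness: ∂M/∂y = 12xy^2 - 6y and ∂N/∂x = 12xy^2 - 6y; equal, so the equation is exact.
Integrate M with respect to x (treating y as constant): ∫M dx = 3x + 2x^2y^3 - 3xy^2 + h(y).
Differentiate w.r.t. y and set equal to N: the x-dependent terms already match, leaving h'(y) = -2. Integrate: h(y) = -2y.
So F(x,y) = 3x - 2y + 2x^2y^3 - 3xy^2.
General solution: 3x - 2y + 2x^2y^3 - 3xy^2 = C.


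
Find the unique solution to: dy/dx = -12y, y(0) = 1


General solution of y' = -12y is y = Ce^(-12x).
Apply y(0) = 1: C = 1.
Particular solution: y = e^(-12x).


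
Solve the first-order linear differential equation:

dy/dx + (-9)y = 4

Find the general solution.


P(x) = -9 ⇒ μ = e^(-9x).
(μ y)' = 4e^(-9x) ⇒ μ y = -(4/9)e^(-9x) + C.
Divide by μ: y = -4/9 + Ce^(9x).


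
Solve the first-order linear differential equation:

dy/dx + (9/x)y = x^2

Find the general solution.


P(x) = 9/x ⇒ μ = x^9.
(x^9 y)' = x^11 ⇒ x^9 y = x^12/(12) + C.
Solve for y: y = (1/12)x^3 + C/x^9.


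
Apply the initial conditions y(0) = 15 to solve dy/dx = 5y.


General solution of y' = 5y is y = Ce^(5x).
Apply y(0) = 15: C = 15.
Particular solution: y = 15e^(5x).


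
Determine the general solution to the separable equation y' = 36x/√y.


Separate: √y dy = 36x dx.
Integrate: (2/3)y^(3/2) = 18x² + C.


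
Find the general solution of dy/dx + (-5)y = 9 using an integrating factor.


P(x) = -5 ⇒ μ = e^(-5x).
(μ y)' = 9e^(-5x) ⇒ μ y = -(9/5)e^(-5x) + C.
Divide by μ: y = -9/5 + Ce^(5x).


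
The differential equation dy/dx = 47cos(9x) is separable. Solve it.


g(y) = 1, so integrate directly: y = ∫ 47cos(9x) dx = (47/9)sin(9x) + C.


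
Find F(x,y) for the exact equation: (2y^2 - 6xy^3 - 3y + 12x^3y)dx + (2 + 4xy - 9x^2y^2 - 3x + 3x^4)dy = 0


Check exactness: ∂M/∂y = 4y - 18xy^2 - 3 + 12x^3 and ∂N/∂x = 4y - 18xy^2 - 3 + 12x^3; equal, so the equation is exact.
Integrate M with respect to x (treating y as constant): ∫M dx = 2xy^2 - 3x^2y^3 - 3xy + 3x^4y + h(y).
Differentiate w.r.t. y and set equal to N: the x-dependent terms already match, leaving h'(y) = 2. Integrate: h(y) = 2y.
So F(x,y) = 2y + 2xy^2 - 3x^2y^3 - 3xy + 3x^4y.
General solution: 2y + 2xy^2 - 3x^2y^3 - 3xy + 3x^4y = C.


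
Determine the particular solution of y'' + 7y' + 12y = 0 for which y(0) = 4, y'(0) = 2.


Characteristic roots of r² + 7r + 12 = 0 are -4, -3.
General solution y = c₁ e^(-4x) + c₂ e^(-3x).
Apply y(0) = 4: c₁ + c₂ = 4. Apply y'(0) = 2: -4 c₁ - 3 c₂ = 2.
Solve: c₁ = -14, c₂ = 18.
Particular solution: y = -14e^(-4x) + 18e^(-3x).


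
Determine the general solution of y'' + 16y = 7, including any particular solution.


Homogeneous part: r² + 16 = 0 ⇒ r = ±4i, so y_h = C₁cos(4x) + C₂sin(4x).
Try constant y_p = A; plug in: 16A = 7 ⇒ A = 7/16.
General solution: y = C₁cos(4x) + C₂sin(4x) + 7/16.


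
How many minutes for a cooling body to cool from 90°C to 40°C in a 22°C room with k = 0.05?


From T(t) = T_a + (T₀ - T_a)e^(-kt), set T(t) = 40:
(40 - 22) / (90 - 22) = e^(-0.05t), so t = -ln(0.265)/0.05 ≈ 26.6 minutes.


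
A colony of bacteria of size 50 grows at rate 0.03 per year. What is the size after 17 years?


The ODE dP/dt = 0.03P has solution P(t) = P(0)e^(0.03t).
Substitute P(0) = 50 and t = 17: P(17) = 50 e^(0.51) ≈ 83.


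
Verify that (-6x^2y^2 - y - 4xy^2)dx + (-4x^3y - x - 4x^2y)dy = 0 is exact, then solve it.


Check exactness: ∂M/∂y = -12x^2y - 1 - 8xy and ∂N/∂x = -12x^2y - 1 - 8xy; equal, so the equation is exact.
Integrate M with respect to x (treating y as constant): ∫M dx = -2x^3y^2 - xy - 2x^2y^2 + h(y).
Differentiate w.r.t. y and set equal to N: all terms match, so h'(y) = 0 and h is a constant absorbed into C.
General solution: -2x^3y^2 - xy - 2x^2y^2 = C.


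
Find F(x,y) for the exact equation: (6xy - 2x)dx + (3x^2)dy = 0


Check exactness: ∂M/∂y = 6x and ∂N/∂x = 6x; equal, so the equation is exact.
Integrate M with respect to x (treating y as constant): ∫M dx = 3x^2y - x^2 + h(y).
Differentiate w.r.t. y and set equal to N: all terms match, so h'(y) = 0 and h is a constant absorbed into C.
General solution: 3x^2y - x^2 = C.


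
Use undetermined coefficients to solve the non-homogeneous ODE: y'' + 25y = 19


Homogeneous part: r² + 25 = 0 ⇒ r = ±5i, so y_h = C₁cos(5x) + C₂sin(5x).
Try constant y_p = A; plug in: 25A = 19 ⇒ A = 19/25.
General solution: y = C₁cos(5x) + C₂sin(5x) + 19/25.


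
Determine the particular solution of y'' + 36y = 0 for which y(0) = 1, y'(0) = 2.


Characteristic roots of r² + 36 = 0 are ±6i, so y = C₁cos(6x) + C₂sin(6x).
Apply y(0) = 1: C₁ = 1. Differentiate and apply y'(0) = 2: 6·C₂ = 2, so C₂ = 1/3.
Particular solution: y = cos(6x) + (1/3)sin(6x).


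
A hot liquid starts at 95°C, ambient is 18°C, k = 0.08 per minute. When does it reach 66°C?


From T(t) = T_a + (T₀ - T_a)e^(-kt), set T(t) = 66:
(66 - 18) / (95 - 18) = e^(-0.08t), so t = -ln(0.623)/0.08 ≈ 5.9 minutes.


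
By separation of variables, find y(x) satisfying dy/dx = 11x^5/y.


Separate variables: y dy = 11x^5 dx.
Integrate both sides: y²/2 = (11/6)x^6 + C₀.
Multiply by 2: y² = (11/3)x^6 + C.


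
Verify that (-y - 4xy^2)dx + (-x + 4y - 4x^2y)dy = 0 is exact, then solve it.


Check exactness: ∂M/∂y = -1 - 8xy and ∂N/∂x = -1 - 8xy; equal, so the equation is exact.
Integrate M with respect to x (treating y as constant): ∫M dx = -xy - 2x^2y^2 + h(y).
Differentiate w.r.t. y and set equal to N: the x-dependent terms already match, leaving h'(y) = 4y. Integrate: h(y) = 2y^2.
So F(x,y) = -xy + 2y^2 - 2x^2y^2.
General solution: -xy + 2y^2 - 2x^2y^2 = C.


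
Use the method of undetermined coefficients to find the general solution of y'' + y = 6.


Homogeneous part: r² + 1 = 0 ⇒ r = ±1i, so y_h = C₁cos(x) + C₂sin(x).
Try constant y_p = A; plug in: 1A = 6 ⇒ A = 6.
General solution: y = C₁cos(x) + C₂sin(x) + 6.


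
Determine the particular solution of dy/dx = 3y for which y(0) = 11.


General solution of y' = 3y is y = Ce^(3x).
Apply y(0) = 11: C = 11.
Particular solution: y = 11e^(3x).


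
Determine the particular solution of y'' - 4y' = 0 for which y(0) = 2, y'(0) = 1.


Characteristic roots of r² - 4r = 0 are 0, 4.
General solution y = c₁ + c₂ e^(4x).
Apply y(0) = 2: c₁ + c₂ = 2. Apply y'(0) = 1: 0 c₁ + 4 c₂ = 1.
Solve: c₁ = 7/4, c₂ = 1/4.
Particular solution: y = 7/4 + (1/4)e^(4x).


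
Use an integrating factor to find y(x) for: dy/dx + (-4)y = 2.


P(x) = -4 ⇒ μ = e^(-4x).
(μ y)' = 2e^(-4x) ⇒ μ y = -(1/2)e^(-4x) + C.
Divide by μ: y = -1/2 + Ce^(4x).


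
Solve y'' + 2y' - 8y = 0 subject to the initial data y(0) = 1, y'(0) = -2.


Characteristic roots of r² + 2r - 8 = 0 are -4, 2.
General solution y = c₁ e^(-4x) + c₂ e^(2x).
Apply y(0) = 1: c₁ + c₂ = 1. Apply y'(0) = -2: -4 c₁ + 2 c₂ = -2.
Solve: c₁ = 2/3, c₂ = 1/3.
Particular solution: y = (2/3)e^(-4x) + (1/3)e^(2x).


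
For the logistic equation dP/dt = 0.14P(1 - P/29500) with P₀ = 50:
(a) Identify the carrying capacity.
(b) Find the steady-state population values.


Logistic ODE dP/dt = 0.14P(1 - P/29500) has equilibria where dP/dt = 0, i.e. P = 0 or P = 29500.
The coefficient (1 - P/K) = 0 when P = K, identifying K = 29500 as the carrying capacity.
(a) K = 29500; (b) equilibria P = 0 and P = 29500.


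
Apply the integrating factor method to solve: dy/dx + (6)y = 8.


P(x) = 6, Q(x) = 8; integrating factor μ = e^(6x).
(μ y)' = 8e^(6x) ⇒ μ y = (4/3)e^(6x) + C.
Divide by μ: y = 4/3 + Ce^(-6x).


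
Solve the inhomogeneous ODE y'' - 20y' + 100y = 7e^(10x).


Characteristic polynomial (r - 10)² = 0; repeated root r = 10.
y_h = (C₁ + C₂x)e^(10x). Forcing matches the repeated root (resonance), so try y_p = Ax² e^(10x).
Substitute and solve for A: 2A = 7, so A = 7/2.
General solution: y = (C₁ + C₂x + (7/2)x²)e^(10x).


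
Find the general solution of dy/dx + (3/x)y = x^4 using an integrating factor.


P(x) = 3/x ⇒ μ = x^3.
(x^3 y)' = x^7 ⇒ x^3 y = x^8/(8) + C.
Solve for y: y = (1/8)x^5 + C/x^3.


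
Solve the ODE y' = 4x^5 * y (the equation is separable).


Separate variables: dy/y = 4x^5 dx.
Integrate: ln|y| = (2/3)x^6 + C₀.
Exponentiate: y = Ce^((2/3)x^6).


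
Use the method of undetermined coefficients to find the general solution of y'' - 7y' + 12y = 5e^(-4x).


Characteristic roots of r² - 7r + 12 = 0 are 3, 4.
y_h = C₁e^(3x) + C₂e^(4x).
Forcing exponent -4 is not a characteristic root; try y_p = Ae^(-4x).
Substitute: A·(16 + (-7)·-4 + (12)) = A·56 = 5, so A = 5/56.
General solution: y = C₁e^(3x) + C₂e^(4x) + (5/56)e^(-4x).


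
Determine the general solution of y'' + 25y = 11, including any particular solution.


Homogeneous part: r² + 25 = 0 ⇒ r = ±5i, so y_h = C₁cos(5x) + C₂sin(5x).
Try constant y_p = A; plug in: 25A = 11 ⇒ A = 11/25.
General solution: y = C₁cos(5x) + C₂sin(5x) + 11/25.


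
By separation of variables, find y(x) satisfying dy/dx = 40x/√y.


Separate: √y dy = 40x dx.
Integrate: (2/3)y^(3/2) = 20x² + C.


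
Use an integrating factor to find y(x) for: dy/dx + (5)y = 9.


P(x) = 5, Q(x) = 9; integrating factor μ = e^(5x).
(μ y)' = 9e^(5x) ⇒ μ y = (9/5)e^(5x) + C.
Divide by μ: y = 9/5 + Ce^(-5x).


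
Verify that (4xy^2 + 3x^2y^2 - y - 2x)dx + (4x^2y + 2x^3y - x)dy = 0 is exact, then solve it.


Check exactness: ∂M/∂y = 8xy + 6x^2y - 1 and ∂N/∂x = 8xy + 6x^2y - 1; equal, so the equation is exact.
Integrate M with respect to x (treating y as constant): ∫M dx = 2x^2y^2 + x^3y^2 - xy - x^2 + h(y).
Differentiate w.r.t. y and set equal to N: all terms match, so h'(y) = 0 and h is a constant absorbed into C.
General solution: 2x^2y^2 + x^3y^2 - xy - x^2 = C.


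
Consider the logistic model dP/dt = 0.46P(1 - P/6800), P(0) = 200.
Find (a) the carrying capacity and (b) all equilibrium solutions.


Logistic ODE dP/dt = 0.46P(1 - P/6800) has equilibria where dP/dt = 0, i.e. P = 0 or P = 6800.
The coefficient (1 - P/K) = 0 when P = K, identifying K = 6800 as the carrying capacity.
(a) K = 6800; (b) equilibria P = 0 and P = 6800.


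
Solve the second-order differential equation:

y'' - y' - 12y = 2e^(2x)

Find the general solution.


Characteristic roots of r² - r - 12 = 0 are 4, -3.
y_h = C₁e^(4x) + C₂e^(-3x).
Forcing exponent 2 is not a characteristic root; try y_p = Ae^(2x).
Substitute: A·(4 + (-1)·2 + (-12)) = A·-10 = 2, so A = -1/5.
General solution: y = C₁e^(4x) + C₂e^(-3x) - (1/5)e^(2x).


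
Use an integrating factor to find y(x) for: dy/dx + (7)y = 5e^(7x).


P(x) = 7 ⇒ μ = e^(7x).
(μ y)' = 5e^(14x) ⇒ μ y = (5/14)e^(14x) + C.
Divide by μ: y = (5/14)e^(7x) + Ce^(-7x).


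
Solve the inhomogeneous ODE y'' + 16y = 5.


Homogeneous part: r² + 16 = 0 ⇒ r = ±4i, so y_h = C₁cos(4x) + C₂sin(4x).
Try constant y_p = A; plug in: 16A = 5 ⇒ A = 5/16.
General solution: y = C₁cos(4x) + C₂sin(4x) + 5/16.


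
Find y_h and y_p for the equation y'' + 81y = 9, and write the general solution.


Homogeneous part: r² + 81 = 0 ⇒ r = ±9i, so y_h = C₁cos(9x) + C₂sin(9x).
Try constant y_p = A; plug in: 81A = 9 ⇒ A = 1/9.
General solution: y = C₁cos(9x) + C₂sin(9x) + 1/9.


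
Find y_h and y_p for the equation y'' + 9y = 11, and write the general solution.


Homogeneous part: r² + 9 = 0 ⇒ r = ±3i, so y_h = C₁cos(3x) + C₂sin(3x).
Try constant y_p = A; plug in: 9A = 11 ⇒ A = 11/9.
General solution: y = C₁cos(3x) + C₂sin(3x) + 11/9.


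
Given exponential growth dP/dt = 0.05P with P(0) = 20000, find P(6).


The ODE dP/dt = 0.05P has solution P(t) = P(0)e^(0.05t).
Substitute P(0) = 20000 and t = 6: P(6) = 20000 e^(0.30) ≈ 26997.


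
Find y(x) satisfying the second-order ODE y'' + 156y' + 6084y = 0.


Characteristic equation: r² + 156r + 6084 = 0, i.e. (r + 78)² = 0.
Repeated root r = -78; include an x factor for the second linearly independent solution.
General solution: y = (C₁ + C₂x)e^(-78x).
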